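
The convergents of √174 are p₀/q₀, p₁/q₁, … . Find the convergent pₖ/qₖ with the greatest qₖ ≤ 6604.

38003/2881

√174 = [13; 5, 4, 5, 26, …] (period length 4).
Convergents:
  p_0/q_0 = 13/1
  p_1/q_1 = 66/5
  p_2/q_2 = 277/21
  p_3/q_3 = 1451/110
  p_4/q_4 = 38003/2881
  p_5/q_5 = 191466/14515
q_4 = 2881 ≤ 6604 < 14515 = q_5, so the answer is 38003/2881.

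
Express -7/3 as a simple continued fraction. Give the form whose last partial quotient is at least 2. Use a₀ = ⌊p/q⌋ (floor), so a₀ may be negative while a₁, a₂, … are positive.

-7 = -3*3 + 2
3 = 1*2 + 1
2 = 2*1 + 0  (stop)
So -7/3 = [-3; 1, 2].

[-3; 1, 2]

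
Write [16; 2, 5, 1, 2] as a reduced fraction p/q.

609/37

Using pₖ = aₖpₖ₋₁ + pₖ₋₂ and qₖ = aₖqₖ₋₁ + qₖ₋₂:
  k=0: a=16, p=16, q=1
  k=1: a=2, p=33, q=2
  k=2: a=5, p=181, q=11
  k=3: a=1, p=214, q=13
  k=4: a=2, p=609, q=37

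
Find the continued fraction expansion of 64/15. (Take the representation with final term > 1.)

[4; 3, 1, 3]

64 = 4*15 + 4
15 = 3*4 + 3
4 = 1*3 + 1
3 = 3*1 + 0  (stop)
So 64/15 = [4; 3, 1, 3].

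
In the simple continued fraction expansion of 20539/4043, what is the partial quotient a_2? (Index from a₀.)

2

20539 = 5·4043 + 324   →  a_0 = 5
4043 = 12·324 + 155   →  a_1 = 12
324 = 2·155 + 14   →  a_2 = 2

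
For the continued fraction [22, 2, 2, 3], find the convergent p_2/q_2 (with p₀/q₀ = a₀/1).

112/5

Using pₖ = aₖpₖ₋₁ + pₖ₋₂, qₖ = aₖqₖ₋₁ + qₖ₋₂ (with p₋₁=1, p₋₂=0, q₋₁=0, q₋₂=1):
  k=0: a=22, p=22, q=1
  k=1: a=2, p=45, q=2
  k=2: a=2, p=112, q=5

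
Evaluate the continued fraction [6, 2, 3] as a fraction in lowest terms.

Using pₖ = aₖpₖ₋₁ + pₖ₋₂ and qₖ = aₖqₖ₋₁ + qₖ₋₂:
  k=0: a=6, p=6, q=1
  k=1: a=2, p=13, q=2
  k=2: a=3, p=45, q=7

45/7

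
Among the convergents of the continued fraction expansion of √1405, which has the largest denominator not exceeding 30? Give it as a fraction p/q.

√1405 = [37; 2, 14, 2, 74, …] (period length 4).
Convergents:
  p_0/q_0 = 37/1
  p_1/q_1 = 75/2
  p_2/q_2 = 1087/29
  p_3/q_3 = 2249/60
q_2 = 29 ≤ 30 < 60 = q_3, so the answer is 1087/29.

1087/29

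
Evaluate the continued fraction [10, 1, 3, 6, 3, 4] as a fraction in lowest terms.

Using pₖ = aₖpₖ₋₁ + pₖ₋₂ and qₖ = aₖqₖ₋₁ + qₖ₋₂:
  k=0: a=10, p=10, q=1
  k=1: a=1, p=11, q=1
  k=2: a=3, p=43, q=4
  k=3: a=6, p=269, q=25
  k=4: a=3, p=850, q=79
  k=5: a=4, p=3669, q=341

3669/341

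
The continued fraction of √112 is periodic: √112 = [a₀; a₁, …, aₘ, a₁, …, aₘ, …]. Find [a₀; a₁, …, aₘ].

a₀ = ⌊√112⌋ = 10.

[10; 1, 1, 2, 1, 1, 20]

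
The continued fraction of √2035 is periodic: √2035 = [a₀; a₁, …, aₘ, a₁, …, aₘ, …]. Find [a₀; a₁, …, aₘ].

a₀ = ⌊√2035⌋ = 45.
With m₀=0, d₀=1 and mₖ₊₁ = dₖaₖ − mₖ, dₖ₊₁ = (n − mₖ₊₁²)/dₖ, aₖ₊₁ = ⌊(a₀+mₖ₊₁)/dₖ₊₁⌋:
  k=1: m=45, d=10, a=9
  k=2: m=45, d=1, a=90
d=1 and a=2a₀=90 at k=2, so the next step gives (m, d) = (45, 10) again — its k=1 value — and the period has length 2.

[45; 9, 90]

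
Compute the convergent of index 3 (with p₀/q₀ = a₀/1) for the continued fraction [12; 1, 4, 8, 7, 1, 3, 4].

Using pₖ = aₖpₖ₋₁ + pₖ₋₂, qₖ = aₖqₖ₋₁ + qₖ₋₂ (with p₋₁=1, p₋₂=0, q₋₁=0, q₋₂=1):
  k=0: a=12, p=12, q=1
  k=1: a=1, p=13, q=1
  k=2: a=4, p=64, q=5
  k=3: a=8, p=525, q=41

525/41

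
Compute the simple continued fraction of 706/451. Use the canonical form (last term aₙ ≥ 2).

706 = 1×451 + 255
451 = 1×255 + 196
255 = 1×196 + 59
196 = 3×59 + 19
59 = 3×19 + 2
19 = 9×2 + 1
2 = 2×1 + 0  (stop)
So 706/451 = [1; 1, 1, 3, 3, 9, 2].

[1; 1, 1, 3, 3, 9, 2]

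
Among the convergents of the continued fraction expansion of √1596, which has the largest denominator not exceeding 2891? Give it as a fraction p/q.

√1596 = [39; 1, 18, 1, 78, …] (period length 4).
Convergents:
  p_0/q_0 = 39/1
  p_1/q_1 = 40/1
  p_2/q_2 = 759/19
  p_3/q_3 = 799/20
  p_4/q_4 = 63081/1579
  p_5/q_5 = 63880/1599
  p_6/q_6 = 1212921/30361
q_5 = 1599 ≤ 2891 < 30361 = q_6, so the answer is 63880/1599.

63880/1599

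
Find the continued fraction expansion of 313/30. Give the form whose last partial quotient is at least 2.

[10; 2, 3, 4]

313 = 10×30 + 13
30 = 2×13 + 4
13 = 3×4 + 1
4 = 4×1 + 0  (stop)
So 313/30 = [10; 2, 3, 4].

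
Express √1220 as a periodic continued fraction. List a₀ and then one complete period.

[34; 1, 12, 1, 68]

a₀ = ⌊√1220⌋ = 34.
With m₀=0, d₀=1 and mₖ₊₁ = dₖaₖ − mₖ, dₖ₊₁ = (n − mₖ₊₁²)/dₖ, aₖ₊₁ = ⌊(a₀+mₖ₊₁)/dₖ₊₁⌋:
  k=1: m=34, d=64, a=1
  k=2: m=30, d=5, a=12
  k=3: m=30, d=64, a=1
  k=4: m=34, d=1, a=68
d=1 and a=2a₀=68 at k=4, so the next step gives (m, d) = (34, 64) again — its k=1 value — and the period has length 4.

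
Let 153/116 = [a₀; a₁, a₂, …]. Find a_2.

7

153 = 1·116 + 37   →  a_0 = 1
116 = 3·37 + 5   →  a_1 = 3
37 = 7·5 + 2   →  a_2 = 7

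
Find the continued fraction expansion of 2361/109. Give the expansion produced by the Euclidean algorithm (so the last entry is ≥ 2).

2361 = 21×109 + 72
109 = 1×72 + 37
72 = 1×37 + 35
37 = 1×35 + 2
35 = 17×2 + 1
2 = 2×1 + 0  (stop)
So 2361/109 = [21; 1, 1, 1, 17, 2].

[21; 1, 1, 1, 17, 2]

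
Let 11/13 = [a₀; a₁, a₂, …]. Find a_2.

5

11 = 0·13 + 11   →  a_0 = 0
13 = 1·11 + 2   →  a_1 = 1
11 = 5·2 + 1   →  a_2 = 5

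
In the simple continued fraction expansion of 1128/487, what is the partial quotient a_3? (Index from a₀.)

1128 = 2·487 + 154   →  a_0 = 2
487 = 3·154 + 25   →  a_1 = 3
154 = 6·25 + 4   →  a_2 = 6
25 = 6·4 + 1   →  a_3 = 6

6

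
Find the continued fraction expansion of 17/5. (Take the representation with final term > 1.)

[3; 2, 2]

17 = 3*5 + 2
5 = 2*2 + 1
2 = 2*1 + 0  (stop)
So 17/5 = [3; 2, 2].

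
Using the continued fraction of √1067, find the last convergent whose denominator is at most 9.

98/3

√1067 = [32; 1, 1, 1, 64, …] (period length 4).
Convergents:
  p_0/q_0 = 32/1
  p_1/q_1 = 33/1
  p_2/q_2 = 65/2
  p_3/q_3 = 98/3
  p_4/q_4 = 6337/194
q_3 = 3 ≤ 9 < 194 = q_4, so the answer is 98/3.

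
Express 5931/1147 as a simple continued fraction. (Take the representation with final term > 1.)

5931 = 5·1147 + 196
1147 = 5·196 + 167
196 = 1·167 + 29
167 = 5·29 + 22
29 = 1·22 + 7
22 = 3·7 + 1
7 = 7·1 + 0  (stop)
So 5931/1147 = [5; 5, 1, 5, 1, 3, 7].

[5; 5, 1, 5, 1, 3, 7]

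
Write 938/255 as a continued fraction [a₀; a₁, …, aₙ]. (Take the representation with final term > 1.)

[3; 1, 2, 9, 9]

938 = 3·255 + 173
255 = 1·173 + 82
173 = 2·82 + 9
82 = 9·9 + 1
9 = 9·1 + 0  (stop)
So 938/255 = [3; 1, 2, 9, 9].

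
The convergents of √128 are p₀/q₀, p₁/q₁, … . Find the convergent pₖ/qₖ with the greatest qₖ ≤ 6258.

√128 = [11; 3, 5, 3, 22, …] (period length 4).
Convergents:
  p_0/q_0 = 11/1
  p_1/q_1 = 34/3
  p_2/q_2 = 181/16
  p_3/q_3 = 577/51
  p_4/q_4 = 12875/1138
  p_5/q_5 = 39202/3465
  p_6/q_6 = 208885/18463
q_5 = 3465 ≤ 6258 < 18463 = q_6, so the answer is 39202/3465.

39202/3465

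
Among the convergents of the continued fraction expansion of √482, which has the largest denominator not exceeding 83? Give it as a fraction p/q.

√482 = [21; 1, 20, 1, 42, …] (period length 4).
Convergents:
  p_0/q_0 = 21/1
  p_1/q_1 = 22/1
  p_2/q_2 = 461/21
  p_3/q_3 = 483/22
  p_4/q_4 = 20747/945
q_3 = 22 ≤ 83 < 945 = q_4, so the answer is 483/22.

483/22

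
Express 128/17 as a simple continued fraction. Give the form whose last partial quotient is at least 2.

128 = 7*17 + 9
17 = 1*9 + 8
9 = 1*8 + 1
8 = 8*1 + 0  (stop)
So 128/17 = [7; 1, 1, 8].

[7; 1, 1, 8]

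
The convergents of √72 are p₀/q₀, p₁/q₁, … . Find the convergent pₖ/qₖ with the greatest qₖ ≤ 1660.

√72 = [8; 2, 16, …] (period length 2).
Convergents:
  p_0/q_0 = 8/1
  p_1/q_1 = 17/2
  p_2/q_2 = 280/33
  p_3/q_3 = 577/68
  p_4/q_4 = 9512/1121
  p_5/q_5 = 19601/2310
q_4 = 1121 ≤ 1660 < 2310 = q_5, so the answer is 9512/1121.

9512/1121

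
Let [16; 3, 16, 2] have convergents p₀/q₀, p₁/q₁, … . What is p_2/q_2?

Using pₖ = aₖpₖ₋₁ + pₖ₋₂, qₖ = aₖqₖ₋₁ + qₖ₋₂ (with p₋₁=1, p₋₂=0, q₋₁=0, q₋₂=1):
  k=0: a=16, p=16, q=1
  k=1: a=3, p=49, q=3
  k=2: a=16, p=800, q=49

800/49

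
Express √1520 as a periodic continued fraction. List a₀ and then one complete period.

[38; 1, 76]

a₀ = ⌊√1520⌋ = 38.
With m₀=0, d₀=1 and mₖ₊₁ = dₖaₖ − mₖ, dₖ₊₁ = (n − mₖ₊₁²)/dₖ, aₖ₊₁ = ⌊(a₀+mₖ₊₁)/dₖ₊₁⌋:
  k=1: m=38, d=76, a=1
  k=2: m=38, d=1, a=76
d=1 and a=2a₀=76 at k=2, so the next step gives (m, d) = (38, 76) again — its k=1 value — and the period has length 2.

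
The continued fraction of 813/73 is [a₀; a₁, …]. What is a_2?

813 = 11·73 + 10   →  a_0 = 11
73 = 7·10 + 3   →  a_1 = 7
10 = 3·3 + 1   →  a_2 = 3

3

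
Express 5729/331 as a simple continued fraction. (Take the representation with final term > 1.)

[17; 3, 4, 12, 2]

5729 = 17*331 + 102
331 = 3*102 + 25
102 = 4*25 + 2
25 = 12*2 + 1
2 = 2*1 + 0  (stop)
So 5729/331 = [17; 3, 4, 12, 2].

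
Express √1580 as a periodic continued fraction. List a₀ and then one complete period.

[39; 1, 2, 1, 78]

a₀ = ⌊√1580⌋ = 39.
With m₀=0, d₀=1 and mₖ₊₁ = dₖaₖ − mₖ, dₖ₊₁ = (n − mₖ₊₁²)/dₖ, aₖ₊₁ = ⌊(a₀+mₖ₊₁)/dₖ₊₁⌋:
  k=1: m=39, d=59, a=1
  k=2: m=20, d=20, a=2
  k=3: m=20, d=59, a=1
  k=4: m=39, d=1, a=78
d=1 and a=2a₀=78 at k=4, so the next step gives (m, d) = (39, 59) again — its k=1 value — and the period has length 4.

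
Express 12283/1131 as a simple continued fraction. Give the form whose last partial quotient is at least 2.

12283 = 10·1131 + 973
1131 = 1·973 + 158
973 = 6·158 + 25
158 = 6·25 + 8
25 = 3·8 + 1
8 = 8·1 + 0  (stop)
So 12283/1131 = [10; 1, 6, 6, 3, 8].

[10; 1, 6, 6, 3, 8]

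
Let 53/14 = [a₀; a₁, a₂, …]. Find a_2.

3

53 = 3·14 + 11   →  a_0 = 3
14 = 1·11 + 3   →  a_1 = 1
11 = 3·3 + 2   →  a_2 = 3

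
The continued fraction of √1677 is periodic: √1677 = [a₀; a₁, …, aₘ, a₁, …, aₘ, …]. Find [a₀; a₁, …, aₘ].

[40; 1, 19, 2, 19, 1, 80]

a₀ = ⌊√1677⌋ = 40.
With m₀=0, d₀=1 and mₖ₊₁ = dₖaₖ − mₖ, dₖ₊₁ = (n − mₖ₊₁²)/dₖ, aₖ₊₁ = ⌊(a₀+mₖ₊₁)/dₖ₊₁⌋:
  k=1: m=40, d=77, a=1
  k=2: m=37, d=4, a=19
  k=3: m=39, d=39, a=2
  k=4: m=39, d=4, a=19
  k=5: m=37, d=77, a=1
  k=6: m=40, d=1, a=80
d=1 and a=2a₀=80 at k=6, so the next step gives (m, d) = (40, 77) again — its k=1 value — and the period has length 6.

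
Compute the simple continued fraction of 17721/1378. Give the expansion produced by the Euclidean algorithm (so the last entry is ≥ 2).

[12; 1, 6, 7, 6, 1, 3]

17721 = 12·1378 + 1185
1378 = 1·1185 + 193
1185 = 6·193 + 27
193 = 7·27 + 4
27 = 6·4 + 3
4 = 1·3 + 1
3 = 3·1 + 0  (stop)
So 17721/1378 = [12; 1, 6, 7, 6, 1, 3].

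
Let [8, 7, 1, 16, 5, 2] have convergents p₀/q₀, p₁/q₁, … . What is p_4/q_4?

Using pₖ = aₖpₖ₋₁ + pₖ₋₂, qₖ = aₖqₖ₋₁ + qₖ₋₂ (with p₋₁=1, p₋₂=0, q₋₁=0, q₋₂=1):
  k=0: a=8, p=8, q=1
  k=1: a=7, p=57, q=7
  k=2: a=1, p=65, q=8
  k=3: a=16, p=1097, q=135
  k=4: a=5, p=5550, q=683

5550/683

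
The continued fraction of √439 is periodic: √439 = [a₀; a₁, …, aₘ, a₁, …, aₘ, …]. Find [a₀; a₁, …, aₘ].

[20; 1, 19, 1, 40]

a₀ = ⌊√439⌋ = 20.
With m₀=0, d₀=1 and mₖ₊₁ = dₖaₖ − mₖ, dₖ₊₁ = (n − mₖ₊₁²)/dₖ, aₖ₊₁ = ⌊(a₀+mₖ₊₁)/dₖ₊₁⌋:
  k=1: m=20, d=39, a=1
  k=2: m=19, d=2, a=19
  k=3: m=19, d=39, a=1
  k=4: m=20, d=1, a=40
d=1 and a=2a₀=40 at k=4, so the next step gives (m, d) = (20, 39) again — its k=1 value — and the period has length 4.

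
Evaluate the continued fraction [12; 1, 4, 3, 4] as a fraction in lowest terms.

884/69

Fold from the inside: start with 4/1.
  3 + 1/4 = 13/4
  4 + 4/13 = 56/13
  1 + 13/56 = 69/56
  12 + 56/69 = 884/69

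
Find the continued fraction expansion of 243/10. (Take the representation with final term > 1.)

[24; 3, 3]

243 = 24*10 + 3
10 = 3*3 + 1
3 = 3*1 + 0  (stop)
So 243/10 = [24; 3, 3].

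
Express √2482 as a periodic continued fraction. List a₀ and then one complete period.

[49; 1, 4, 1, 1, 4, 1, 98]

a₀ = ⌊√2482⌋ = 49.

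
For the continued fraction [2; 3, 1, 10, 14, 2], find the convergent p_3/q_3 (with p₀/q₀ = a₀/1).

Using pₖ = aₖpₖ₋₁ + pₖ₋₂, qₖ = aₖqₖ₋₁ + qₖ₋₂ (with p₋₁=1, p₋₂=0, q₋₁=0, q₋₂=1):
  k=0: a=2, p=2, q=1
  k=1: a=3, p=7, q=3
  k=2: a=1, p=9, q=4
  k=3: a=10, p=97, q=43

97/43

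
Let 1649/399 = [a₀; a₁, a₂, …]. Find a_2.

1

1649 = 4·399 + 53   →  a_0 = 4
399 = 7·53 + 28   →  a_1 = 7
53 = 1·28 + 25   →  a_2 = 1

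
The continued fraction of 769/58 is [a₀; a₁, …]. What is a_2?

1

769 = 13·58 + 15   →  a_0 = 13
58 = 3·15 + 13   →  a_1 = 3
15 = 1·13 + 2   →  a_2 = 1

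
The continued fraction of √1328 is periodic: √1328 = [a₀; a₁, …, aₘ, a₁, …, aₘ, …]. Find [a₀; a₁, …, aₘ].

[36; 2, 3, 1, 3, 1, 3, 2, 72]

a₀ = ⌊√1328⌋ = 36.
With m₀=0, d₀=1 and mₖ₊₁ = dₖaₖ − mₖ, dₖ₊₁ = (n − mₖ₊₁²)/dₖ, aₖ₊₁ = ⌊(a₀+mₖ₊₁)/dₖ₊₁⌋:
  k=1: m=36, d=32, a=2
  k=2: m=28, d=17, a=3
  k=3: m=23, d=47, a=1
  k=4: m=24, d=16, a=3
  k=5: m=24, d=47, a=1
  k=6: m=23, d=17, a=3
  k=7: m=28, d=32, a=2
  k=8: m=36, d=1, a=72
d=1 and a=2a₀=72 at k=8, so the next step gives (m, d) = (36, 32) again — its k=1 value — and the period has length 8.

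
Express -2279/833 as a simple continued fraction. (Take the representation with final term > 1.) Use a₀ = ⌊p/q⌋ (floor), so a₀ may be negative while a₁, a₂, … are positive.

[-3; 3, 1, 3, 1, 2, 7, 2]

-2279 = -3*833 + 220
833 = 3*220 + 173
220 = 1*173 + 47
173 = 3*47 + 32
47 = 1*32 + 15
32 = 2*15 + 2
15 = 7*2 + 1
2 = 2*1 + 0  (stop)
So -2279/833 = [-3; 3, 1, 3, 1, 2, 7, 2].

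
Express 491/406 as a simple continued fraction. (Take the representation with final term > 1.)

[1; 4, 1, 3, 2, 9]

491 = 1·406 + 85
406 = 4·85 + 66
85 = 1·66 + 19
66 = 3·19 + 9
19 = 2·9 + 1
9 = 9·1 + 0  (stop)
So 491/406 = [1; 4, 1, 3, 2, 9].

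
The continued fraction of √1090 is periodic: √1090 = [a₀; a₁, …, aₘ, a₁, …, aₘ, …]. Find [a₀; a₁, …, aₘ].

a₀ = ⌊√1090⌋ = 33.
With m₀=0, d₀=1 and mₖ₊₁ = dₖaₖ − mₖ, dₖ₊₁ = (n − mₖ₊₁²)/dₖ, aₖ₊₁ = ⌊(a₀+mₖ₊₁)/dₖ₊₁⌋:
  k=1: m=33, d=1, a=66
d=1 and a=2a₀=66 at k=1, so the next step gives (m, d) = (33, 1) again — its k=1 value — and the period has length 1.

[33; 66]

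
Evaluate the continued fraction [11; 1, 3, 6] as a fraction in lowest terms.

294/25

Using pₖ = aₖpₖ₋₁ + pₖ₋₂ and qₖ = aₖqₖ₋₁ + qₖ₋₂:
  k=0: a=11, p=11, q=1
  k=1: a=1, p=12, q=1
  k=2: a=3, p=47, q=4
  k=3: a=6, p=294, q=25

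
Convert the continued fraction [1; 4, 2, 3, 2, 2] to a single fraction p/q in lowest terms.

212/173

Using pₖ = aₖpₖ₋₁ + pₖ₋₂ and qₖ = aₖqₖ₋₁ + qₖ₋₂:
  k=0: a=1, p=1, q=1
  k=1: a=4, p=5, q=4
  k=2: a=2, p=11, q=9
  k=3: a=3, p=38, q=31
  k=4: a=2, p=87, q=71
  k=5: a=2, p=212, q=173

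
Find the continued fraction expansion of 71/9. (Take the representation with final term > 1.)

[7; 1, 8]

71 = 7×9 + 8
9 = 1×8 + 1
8 = 8×1 + 0  (stop)
So 71/9 = [7; 1, 8].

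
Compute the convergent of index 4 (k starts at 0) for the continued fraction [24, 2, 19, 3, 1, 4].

3869/158

Using pₖ = aₖpₖ₋₁ + pₖ₋₂, qₖ = aₖqₖ₋₁ + qₖ₋₂ (with p₋₁=1, p₋₂=0, q₋₁=0, q₋₂=1):
  k=0: a=24, p=24, q=1
  k=1: a=2, p=49, q=2
  k=2: a=19, p=955, q=39
  k=3: a=3, p=2914, q=119
  k=4: a=1, p=3869, q=158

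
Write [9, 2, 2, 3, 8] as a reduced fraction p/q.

Using pₖ = aₖpₖ₋₁ + pₖ₋₂ and qₖ = aₖqₖ₋₁ + qₖ₋₂:
  k=0: a=9, p=9, q=1
  k=1: a=2, p=19, q=2
  k=2: a=2, p=47, q=5
  k=3: a=3, p=160, q=17
  k=4: a=8, p=1327, q=141

1327/141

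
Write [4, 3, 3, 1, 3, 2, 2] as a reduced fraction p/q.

Using pₖ = aₖpₖ₋₁ + pₖ₋₂ and qₖ = aₖqₖ₋₁ + qₖ₋₂:
  k=0: a=4, p=4, q=1
  k=1: a=3, p=13, q=3
  k=2: a=3, p=43, q=10
  k=3: a=1, p=56, q=13
  k=4: a=3, p=211, q=49
  k=5: a=2, p=478, q=111
  k=6: a=2, p=1167, q=271

1167/271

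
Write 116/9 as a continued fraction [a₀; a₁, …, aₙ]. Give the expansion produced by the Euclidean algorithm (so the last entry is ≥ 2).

116 = 12*9 + 8
9 = 1*8 + 1
8 = 8*1 + 0  (stop)
So 116/9 = [12; 1, 8].

[12; 1, 8]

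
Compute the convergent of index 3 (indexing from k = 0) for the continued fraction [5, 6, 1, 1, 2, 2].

Using pₖ = aₖpₖ₋₁ + pₖ₋₂, qₖ = aₖqₖ₋₁ + qₖ₋₂ (with p₋₁=1, p₋₂=0, q₋₁=0, q₋₂=1):
  k=0: a=5, p=5, q=1
  k=1: a=6, p=31, q=6
  k=2: a=1, p=36, q=7
  k=3: a=1, p=67, q=13

67/13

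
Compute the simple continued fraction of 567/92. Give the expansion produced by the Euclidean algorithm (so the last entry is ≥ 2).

[6; 6, 7, 2]

567 = 6·92 + 15
92 = 6·15 + 2
15 = 7·2 + 1
2 = 2·1 + 0  (stop)
So 567/92 = [6; 6, 7, 2].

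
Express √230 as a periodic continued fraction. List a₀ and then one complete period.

a₀ = ⌊√230⌋ = 15.

[15; 6, 30]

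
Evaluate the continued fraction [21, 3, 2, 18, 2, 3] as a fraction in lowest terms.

Using pₖ = aₖpₖ₋₁ + pₖ₋₂ and qₖ = aₖqₖ₋₁ + qₖ₋₂:
  k=0: a=21, p=21, q=1
  k=1: a=3, p=64, q=3
  k=2: a=2, p=149, q=7
  k=3: a=18, p=2746, q=129
  k=4: a=2, p=5641, q=265
  k=5: a=3, p=19669, q=924

19669/924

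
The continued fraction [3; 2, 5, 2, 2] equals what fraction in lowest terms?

204/59

Using pₖ = aₖpₖ₋₁ + pₖ₋₂ and qₖ = aₖqₖ₋₁ + qₖ₋₂:
  k=0: a=3, p=3, q=1
  k=1: a=2, p=7, q=2
  k=2: a=5, p=38, q=11
  k=3: a=2, p=83, q=24
  k=4: a=2, p=204, q=59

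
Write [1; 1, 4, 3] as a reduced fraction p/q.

29/16

Fold from the inside: start with 3/1.
  4 + 1/3 = 13/3
  1 + 3/13 = 16/13
  1 + 13/16 = 29/16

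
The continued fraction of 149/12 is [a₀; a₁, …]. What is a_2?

2

149 = 12·12 + 5   →  a_0 = 12
12 = 2·5 + 2   →  a_1 = 2
5 = 2·2 + 1   →  a_2 = 2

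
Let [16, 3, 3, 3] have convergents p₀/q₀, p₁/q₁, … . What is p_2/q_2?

Using pₖ = aₖpₖ₋₁ + pₖ₋₂, qₖ = aₖqₖ₋₁ + qₖ₋₂ (with p₋₁=1, p₋₂=0, q₋₁=0, q₋₂=1):
  k=0: a=16, p=16, q=1
  k=1: a=3, p=49, q=3
  k=2: a=3, p=163, q=10

163/10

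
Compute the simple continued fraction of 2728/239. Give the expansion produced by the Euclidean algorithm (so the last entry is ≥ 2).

2728 = 11×239 + 99
239 = 2×99 + 41
99 = 2×41 + 17
41 = 2×17 + 7
17 = 2×7 + 3
7 = 2×3 + 1
3 = 3×1 + 0  (stop)
So 2728/239 = [11; 2, 2, 2, 2, 2, 3].

[11; 2, 2, 2, 2, 2, 3]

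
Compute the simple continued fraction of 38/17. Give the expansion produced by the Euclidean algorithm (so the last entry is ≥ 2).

38 = 2·17 + 4
17 = 4·4 + 1
4 = 4·1 + 0  (stop)
So 38/17 = [2; 4, 4].

[2; 4, 4]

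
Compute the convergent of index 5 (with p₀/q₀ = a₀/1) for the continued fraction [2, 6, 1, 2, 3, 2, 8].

331/154

Using pₖ = aₖpₖ₋₁ + pₖ₋₂, qₖ = aₖqₖ₋₁ + qₖ₋₂ (with p₋₁=1, p₋₂=0, q₋₁=0, q₋₂=1):
  k=0: a=2, p=2, q=1
  k=1: a=6, p=13, q=6
  k=2: a=1, p=15, q=7
  k=3: a=2, p=43, q=20
  k=4: a=3, p=144, q=67
  k=5: a=2, p=331, q=154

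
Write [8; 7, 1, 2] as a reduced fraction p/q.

187/23

Using pₖ = aₖpₖ₋₁ + pₖ₋₂ and qₖ = aₖqₖ₋₁ + qₖ₋₂:
  k=0: a=8, p=8, q=1
  k=1: a=7, p=57, q=7
  k=2: a=1, p=65, q=8
  k=3: a=2, p=187, q=23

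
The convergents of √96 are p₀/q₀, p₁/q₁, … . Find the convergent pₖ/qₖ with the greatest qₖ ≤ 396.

3831/391

√96 = [9; 1, 3, 1, 18, …] (period length 4).
Convergents:
  p_0/q_0 = 9/1
  p_1/q_1 = 10/1
  p_2/q_2 = 39/4
  p_3/q_3 = 49/5
  p_4/q_4 = 921/94
  p_5/q_5 = 970/99
  p_6/q_6 = 3831/391
  p_7/q_7 = 4801/490
q_6 = 391 ≤ 396 < 490 = q_7, so the answer is 3831/391.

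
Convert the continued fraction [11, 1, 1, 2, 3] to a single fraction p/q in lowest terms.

197/17

Fold from the inside: start with 3/1.
  2 + 1/3 = 7/3
  1 + 3/7 = 10/7
  1 + 7/10 = 17/10
  11 + 10/17 = 197/17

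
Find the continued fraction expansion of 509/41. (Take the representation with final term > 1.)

509 = 12·41 + 17
41 = 2·17 + 7
17 = 2·7 + 3
7 = 2·3 + 1
3 = 3·1 + 0  (stop)
So 509/41 = [12; 2, 2, 2, 3].

[12; 2, 2, 2, 3]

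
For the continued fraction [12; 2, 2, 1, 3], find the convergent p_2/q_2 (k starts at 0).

Using pₖ = aₖpₖ₋₁ + pₖ₋₂, qₖ = aₖqₖ₋₁ + qₖ₋₂ (with p₋₁=1, p₋₂=0, q₋₁=0, q₋₂=1):
  k=0: a=12, p=12, q=1
  k=1: a=2, p=25, q=2
  k=2: a=2, p=62, q=5

62/5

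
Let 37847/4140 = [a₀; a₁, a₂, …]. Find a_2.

37847 = 9·4140 + 587   →  a_0 = 9
4140 = 7·587 + 31   →  a_1 = 7
587 = 18·31 + 29   →  a_2 = 18

18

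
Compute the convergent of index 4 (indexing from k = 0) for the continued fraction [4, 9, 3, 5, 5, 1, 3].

Using pₖ = aₖpₖ₋₁ + pₖ₋₂, qₖ = aₖqₖ₋₁ + qₖ₋₂ (with p₋₁=1, p₋₂=0, q₋₁=0, q₋₂=1):
  k=0: a=4, p=4, q=1
  k=1: a=9, p=37, q=9
  k=2: a=3, p=115, q=28
  k=3: a=5, p=612, q=149
  k=4: a=5, p=3175, q=773

3175/773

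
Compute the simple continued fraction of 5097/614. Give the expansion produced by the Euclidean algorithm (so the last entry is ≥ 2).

5097 = 8*614 + 185
614 = 3*185 + 59
185 = 3*59 + 8
59 = 7*8 + 3
8 = 2*3 + 2
3 = 1*2 + 1
2 = 2*1 + 0  (stop)
So 5097/614 = [8; 3, 3, 7, 2, 1, 2].

[8; 3, 3, 7, 2, 1, 2]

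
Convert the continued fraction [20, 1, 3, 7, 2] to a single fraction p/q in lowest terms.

1287/62

Fold from the inside: start with 2/1.
  7 + 1/2 = 15/2
  3 + 2/15 = 47/15
  1 + 15/47 = 62/47
  20 + 47/62 = 1287/62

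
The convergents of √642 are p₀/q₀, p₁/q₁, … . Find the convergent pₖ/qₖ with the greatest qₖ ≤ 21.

√642 = [25; 2, 1, 24, 1, 2, 50, …] (period length 6).
Convergents:
  p_0/q_0 = 25/1
  p_1/q_1 = 51/2
  p_2/q_2 = 76/3
  p_3/q_3 = 1875/74
q_2 = 3 ≤ 21 < 74 = q_3, so the answer is 76/3.

76/3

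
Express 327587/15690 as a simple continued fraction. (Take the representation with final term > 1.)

[20; 1, 7, 4, 11, 1, 18, 2]

327587 = 20*15690 + 13787
15690 = 1*13787 + 1903
13787 = 7*1903 + 466
1903 = 4*466 + 39
466 = 11*39 + 37
39 = 1*37 + 2
37 = 18*2 + 1
2 = 2*1 + 0  (stop)
So 327587/15690 = [20; 1, 7, 4, 11, 1, 18, 2].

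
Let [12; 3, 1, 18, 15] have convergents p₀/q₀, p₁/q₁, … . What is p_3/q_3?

Using pₖ = aₖpₖ₋₁ + pₖ₋₂, qₖ = aₖqₖ₋₁ + qₖ₋₂ (with p₋₁=1, p₋₂=0, q₋₁=0, q₋₂=1):
  k=0: a=12, p=12, q=1
  k=1: a=3, p=37, q=3
  k=2: a=1, p=49, q=4
  k=3: a=18, p=919, q=75

919/75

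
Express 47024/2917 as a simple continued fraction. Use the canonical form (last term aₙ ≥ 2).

[16; 8, 3, 2, 16, 3]

47024 = 16*2917 + 352
2917 = 8*352 + 101
352 = 3*101 + 49
101 = 2*49 + 3
49 = 16*3 + 1
3 = 3*1 + 0  (stop)
So 47024/2917 = [16; 8, 3, 2, 16, 3].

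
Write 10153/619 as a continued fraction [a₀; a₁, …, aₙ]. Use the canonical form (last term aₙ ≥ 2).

[16; 2, 2, 17, 3, 2]

10153 = 16×619 + 249
619 = 2×249 + 121
249 = 2×121 + 7
121 = 17×7 + 2
7 = 3×2 + 1
2 = 2×1 + 0  (stop)
So 10153/619 = [16; 2, 2, 17, 3, 2].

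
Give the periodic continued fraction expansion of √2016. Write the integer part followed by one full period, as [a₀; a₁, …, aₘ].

[44; 1, 8, 1, 88]

a₀ = ⌊√2016⌋ = 44.
With m₀=0, d₀=1 and mₖ₊₁ = dₖaₖ − mₖ, dₖ₊₁ = (n − mₖ₊₁²)/dₖ, aₖ₊₁ = ⌊(a₀+mₖ₊₁)/dₖ₊₁⌋:
  k=1: m=44, d=80, a=1
  k=2: m=36, d=9, a=8
  k=3: m=36, d=80, a=1
  k=4: m=44, d=1, a=88
d=1 and a=2a₀=88 at k=4, so the next step gives (m, d) = (44, 80) again — its k=1 value — and the period has length 4.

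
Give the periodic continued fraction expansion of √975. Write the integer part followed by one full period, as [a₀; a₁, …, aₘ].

[31; 4, 2, 4, 62]

a₀ = ⌊√975⌋ = 31.
With m₀=0, d₀=1 and mₖ₊₁ = dₖaₖ − mₖ, dₖ₊₁ = (n − mₖ₊₁²)/dₖ, aₖ₊₁ = ⌊(a₀+mₖ₊₁)/dₖ₊₁⌋:
  k=1: m=31, d=14, a=4
  k=2: m=25, d=25, a=2
  k=3: m=25, d=14, a=4
  k=4: m=31, d=1, a=62
d=1 and a=2a₀=62 at k=4, so the next step gives (m, d) = (31, 14) again — its k=1 value — and the period has length 4.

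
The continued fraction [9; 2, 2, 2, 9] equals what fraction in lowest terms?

Using pₖ = aₖpₖ₋₁ + pₖ₋₂ and qₖ = aₖqₖ₋₁ + qₖ₋₂:
  k=0: a=9, p=9, q=1
  k=1: a=2, p=19, q=2
  k=2: a=2, p=47, q=5
  k=3: a=2, p=113, q=12
  k=4: a=9, p=1064, q=113

1064/113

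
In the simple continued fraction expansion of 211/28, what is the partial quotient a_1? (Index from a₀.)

1

211 = 7·28 + 15   →  a_0 = 7
28 = 1·15 + 13   →  a_1 = 1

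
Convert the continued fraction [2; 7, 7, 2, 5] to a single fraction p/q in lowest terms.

1252/585

Using pₖ = aₖpₖ₋₁ + pₖ₋₂ and qₖ = aₖqₖ₋₁ + qₖ₋₂:
  k=0: a=2, p=2, q=1
  k=1: a=7, p=15, q=7
  k=2: a=7, p=107, q=50
  k=3: a=2, p=229, q=107
  k=4: a=5, p=1252, q=585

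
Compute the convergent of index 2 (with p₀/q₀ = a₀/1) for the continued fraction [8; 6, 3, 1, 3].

155/19

Using pₖ = aₖpₖ₋₁ + pₖ₋₂, qₖ = aₖqₖ₋₁ + qₖ₋₂ (with p₋₁=1, p₋₂=0, q₋₁=0, q₋₂=1):
  k=0: a=8, p=8, q=1
  k=1: a=6, p=49, q=6
  k=2: a=3, p=155, q=19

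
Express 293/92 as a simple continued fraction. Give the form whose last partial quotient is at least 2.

293 = 3·92 + 17
92 = 5·17 + 7
17 = 2·7 + 3
7 = 2·3 + 1
3 = 3·1 + 0  (stop)
So 293/92 = [3; 5, 2, 2, 3].

[3; 5, 2, 2, 3]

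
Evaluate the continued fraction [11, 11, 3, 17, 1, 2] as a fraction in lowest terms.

Using pₖ = aₖpₖ₋₁ + pₖ₋₂ and qₖ = aₖqₖ₋₁ + qₖ₋₂:
  k=0: a=11, p=11, q=1
  k=1: a=11, p=122, q=11
  k=2: a=3, p=377, q=34
  k=3: a=17, p=6531, q=589
  k=4: a=1, p=6908, q=623
  k=5: a=2, p=20347, q=1835

20347/1835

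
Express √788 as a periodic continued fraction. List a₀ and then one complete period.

a₀ = ⌊√788⌋ = 28.
With m₀=0, d₀=1 and mₖ₊₁ = dₖaₖ − mₖ, dₖ₊₁ = (n − mₖ₊₁²)/dₖ, aₖ₊₁ = ⌊(a₀+mₖ₊₁)/dₖ₊₁⌋:
  k=1: m=28, d=4, a=14
  k=2: m=28, d=1, a=56
d=1 and a=2a₀=56 at k=2, so the next step gives (m, d) = (28, 4) again — its k=1 value — and the period has length 2.

[28; 14, 56]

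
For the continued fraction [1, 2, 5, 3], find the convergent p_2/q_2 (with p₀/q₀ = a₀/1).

Using pₖ = aₖpₖ₋₁ + pₖ₋₂, qₖ = aₖqₖ₋₁ + qₖ₋₂ (with p₋₁=1, p₋₂=0, q₋₁=0, q₋₂=1):
  k=0: a=1, p=1, q=1
  k=1: a=2, p=3, q=2
  k=2: a=5, p=16, q=11

16/11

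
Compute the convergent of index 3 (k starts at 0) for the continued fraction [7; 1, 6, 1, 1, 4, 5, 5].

63/8

Using pₖ = aₖpₖ₋₁ + pₖ₋₂, qₖ = aₖqₖ₋₁ + qₖ₋₂ (with p₋₁=1, p₋₂=0, q₋₁=0, q₋₂=1):
  k=0: a=7, p=7, q=1
  k=1: a=1, p=8, q=1
  k=2: a=6, p=55, q=7
  k=3: a=1, p=63, q=8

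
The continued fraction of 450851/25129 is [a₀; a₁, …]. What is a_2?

450851 = 17·25129 + 23658   →  a_0 = 17
25129 = 1·23658 + 1471   →  a_1 = 1
23658 = 16·1471 + 122   →  a_2 = 16

16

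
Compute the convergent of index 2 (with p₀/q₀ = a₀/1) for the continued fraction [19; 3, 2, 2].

Using pₖ = aₖpₖ₋₁ + pₖ₋₂, qₖ = aₖqₖ₋₁ + qₖ₋₂ (with p₋₁=1, p₋₂=0, q₋₁=0, q₋₂=1):
  k=0: a=19, p=19, q=1
  k=1: a=3, p=58, q=3
  k=2: a=2, p=135, q=7

135/7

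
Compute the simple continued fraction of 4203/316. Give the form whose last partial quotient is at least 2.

4203 = 13×316 + 95
316 = 3×95 + 31
95 = 3×31 + 2
31 = 15×2 + 1
2 = 2×1 + 0  (stop)
So 4203/316 = [13; 3, 3, 15, 2].

[13; 3, 3, 15, 2]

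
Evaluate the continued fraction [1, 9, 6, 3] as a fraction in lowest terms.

Using pₖ = aₖpₖ₋₁ + pₖ₋₂ and qₖ = aₖqₖ₋₁ + qₖ₋₂:
  k=0: a=1, p=1, q=1
  k=1: a=9, p=10, q=9
  k=2: a=6, p=61, q=55
  k=3: a=3, p=193, q=174

193/174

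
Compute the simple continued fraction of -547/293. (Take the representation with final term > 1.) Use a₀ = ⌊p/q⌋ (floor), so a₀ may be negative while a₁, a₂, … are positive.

[-2; 7, 1, 1, 19]

-547 = -2×293 + 39
293 = 7×39 + 20
39 = 1×20 + 19
20 = 1×19 + 1
19 = 19×1 + 0  (stop)
So -547/293 = [-2; 7, 1, 1, 19].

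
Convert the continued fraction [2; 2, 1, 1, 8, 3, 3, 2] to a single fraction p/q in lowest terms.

Fold from the inside: start with 2/1.
  3 + 1/2 = 7/2
  3 + 2/7 = 23/7
  8 + 7/23 = 191/23
  1 + 23/191 = 214/191
  1 + 191/214 = 405/214
  2 + 214/405 = 1024/405
  2 + 405/1024 = 2453/1024

2453/1024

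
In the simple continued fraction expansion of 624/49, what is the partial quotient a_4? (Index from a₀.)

624 = 12·49 + 36   →  a_0 = 12
49 = 1·36 + 13   →  a_1 = 1
36 = 2·13 + 10   →  a_2 = 2
13 = 1·10 + 3   →  a_3 = 1
10 = 3·3 + 1   →  a_4 = 3

3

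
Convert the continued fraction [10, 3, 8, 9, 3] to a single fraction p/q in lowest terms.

7317/709

Fold from the inside: start with 3/1.
  9 + 1/3 = 28/3
  8 + 3/28 = 227/28
  3 + 28/227 = 709/227
  10 + 227/709 = 7317/709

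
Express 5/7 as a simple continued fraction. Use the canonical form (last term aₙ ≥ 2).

5 = 0·7 + 5
7 = 1·5 + 2
5 = 2·2 + 1
2 = 2·1 + 0  (stop)
So 5/7 = [0; 1, 2, 2].

[0; 1, 2, 2]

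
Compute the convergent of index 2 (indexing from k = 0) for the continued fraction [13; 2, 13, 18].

364/27

Using pₖ = aₖpₖ₋₁ + pₖ₋₂, qₖ = aₖqₖ₋₁ + qₖ₋₂ (with p₋₁=1, p₋₂=0, q₋₁=0, q₋₂=1):
  k=0: a=13, p=13, q=1
  k=1: a=2, p=27, q=2
  k=2: a=13, p=364, q=27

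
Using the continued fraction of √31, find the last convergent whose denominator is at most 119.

657/118

√31 = [5; 1, 1, 3, 5, 3, 1, 1, 10, …] (period length 8).
Convergents:
  p_0/q_0 = 5/1
  p_1/q_1 = 6/1
  p_2/q_2 = 11/2
  p_3/q_3 = 39/7
  p_4/q_4 = 206/37
  p_5/q_5 = 657/118
  p_6/q_6 = 863/155
q_5 = 118 ≤ 119 < 155 = q_6, so the answer is 657/118.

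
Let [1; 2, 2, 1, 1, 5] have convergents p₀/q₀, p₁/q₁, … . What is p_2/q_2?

7/5

Using pₖ = aₖpₖ₋₁ + pₖ₋₂, qₖ = aₖqₖ₋₁ + qₖ₋₂ (with p₋₁=1, p₋₂=0, q₋₁=0, q₋₂=1):
  k=0: a=1, p=1, q=1
  k=1: a=2, p=3, q=2
  k=2: a=2, p=7, q=5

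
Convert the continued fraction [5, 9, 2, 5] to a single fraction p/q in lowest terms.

531/104

Fold from the inside: start with 5/1.
  2 + 1/5 = 11/5
  9 + 5/11 = 104/11
  5 + 11/104 = 531/104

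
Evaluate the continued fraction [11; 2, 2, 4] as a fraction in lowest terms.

Fold from the inside: start with 4/1.
  2 + 1/4 = 9/4
  2 + 4/9 = 22/9
  11 + 9/22 = 251/22

251/22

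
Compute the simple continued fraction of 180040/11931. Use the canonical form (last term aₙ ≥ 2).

180040 = 15·11931 + 1075
11931 = 11·1075 + 106
1075 = 10·106 + 15
106 = 7·15 + 1
15 = 15·1 + 0  (stop)
So 180040/11931 = [15; 11, 10, 7, 15].

[15; 11, 10, 7, 15]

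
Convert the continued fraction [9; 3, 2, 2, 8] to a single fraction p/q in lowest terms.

Using pₖ = aₖpₖ₋₁ + pₖ₋₂ and qₖ = aₖqₖ₋₁ + qₖ₋₂:
  k=0: a=9, p=9, q=1
  k=1: a=3, p=28, q=3
  k=2: a=2, p=65, q=7
  k=3: a=2, p=158, q=17
  k=4: a=8, p=1329, q=143

1329/143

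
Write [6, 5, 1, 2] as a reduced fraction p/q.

Fold from the inside: start with 2/1.
  1 + 1/2 = 3/2
  5 + 2/3 = 17/3
  6 + 3/17 = 105/17

105/17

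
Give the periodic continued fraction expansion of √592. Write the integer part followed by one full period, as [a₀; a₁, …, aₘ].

[24; 3, 48]

a₀ = ⌊√592⌋ = 24.
With m₀=0, d₀=1 and mₖ₊₁ = dₖaₖ − mₖ, dₖ₊₁ = (n − mₖ₊₁²)/dₖ, aₖ₊₁ = ⌊(a₀+mₖ₊₁)/dₖ₊₁⌋:
  k=1: m=24, d=16, a=3
  k=2: m=24, d=1, a=48
d=1 and a=2a₀=48 at k=2, so the next step gives (m, d) = (24, 16) again — its k=1 value — and the period has length 2.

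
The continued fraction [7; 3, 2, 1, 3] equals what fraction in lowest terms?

270/37

Fold from the inside: start with 3/1.
  1 + 1/3 = 4/3
  2 + 3/4 = 11/4
  3 + 4/11 = 37/11
  7 + 11/37 = 270/37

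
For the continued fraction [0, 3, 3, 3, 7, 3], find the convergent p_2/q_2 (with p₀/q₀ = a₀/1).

Using pₖ = aₖpₖ₋₁ + pₖ₋₂, qₖ = aₖqₖ₋₁ + qₖ₋₂ (with p₋₁=1, p₋₂=0, q₋₁=0, q₋₂=1):
  k=0: a=0, p=0, q=1
  k=1: a=3, p=1, q=3
  k=2: a=3, p=3, q=10

3/10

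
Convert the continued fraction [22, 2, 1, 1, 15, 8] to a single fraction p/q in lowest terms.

14088/629

Fold from the inside: start with 8/1.
  15 + 1/8 = 121/8
  1 + 8/121 = 129/121
  1 + 121/129 = 250/129
  2 + 129/250 = 629/250
  22 + 250/629 = 14088/629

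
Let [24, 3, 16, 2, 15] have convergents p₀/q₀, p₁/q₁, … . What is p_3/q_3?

2457/101

Using pₖ = aₖpₖ₋₁ + pₖ₋₂, qₖ = aₖqₖ₋₁ + qₖ₋₂ (with p₋₁=1, p₋₂=0, q₋₁=0, q₋₂=1):
  k=0: a=24, p=24, q=1
  k=1: a=3, p=73, q=3
  k=2: a=16, p=1192, q=49
  k=3: a=2, p=2457, q=101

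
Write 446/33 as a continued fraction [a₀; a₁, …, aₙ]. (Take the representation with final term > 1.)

[13; 1, 1, 16]

446 = 13×33 + 17
33 = 1×17 + 16
17 = 1×16 + 1
16 = 16×1 + 0  (stop)
So 446/33 = [13; 1, 1, 16].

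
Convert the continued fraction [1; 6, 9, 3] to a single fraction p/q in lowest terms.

Fold from the inside: start with 3/1.
  9 + 1/3 = 28/3
  6 + 3/28 = 171/28
  1 + 28/171 = 199/171

199/171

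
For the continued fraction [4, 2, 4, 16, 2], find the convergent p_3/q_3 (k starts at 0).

649/146

Using pₖ = aₖpₖ₋₁ + pₖ₋₂, qₖ = aₖqₖ₋₁ + qₖ₋₂ (with p₋₁=1, p₋₂=0, q₋₁=0, q₋₂=1):
  k=0: a=4, p=4, q=1
  k=1: a=2, p=9, q=2
  k=2: a=4, p=40, q=9
  k=3: a=16, p=649, q=146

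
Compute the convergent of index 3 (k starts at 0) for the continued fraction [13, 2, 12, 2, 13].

Using pₖ = aₖpₖ₋₁ + pₖ₋₂, qₖ = aₖqₖ₋₁ + qₖ₋₂ (with p₋₁=1, p₋₂=0, q₋₁=0, q₋₂=1):
  k=0: a=13, p=13, q=1
  k=1: a=2, p=27, q=2
  k=2: a=12, p=337, q=25
  k=3: a=2, p=701, q=52

701/52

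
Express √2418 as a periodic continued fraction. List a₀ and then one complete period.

a₀ = ⌊√2418⌋ = 49.
With m₀=0, d₀=1 and mₖ₊₁ = dₖaₖ − mₖ, dₖ₊₁ = (n − mₖ₊₁²)/dₖ, aₖ₊₁ = ⌊(a₀+mₖ₊₁)/dₖ₊₁⌋:
  k=1: m=49, d=17, a=5
  k=2: m=36, d=66, a=1
  k=3: m=30, d=23, a=3
  k=4: m=39, d=39, a=2
  k=5: m=39, d=23, a=3
  k=6: m=30, d=66, a=1
  k=7: m=36, d=17, a=5
  k=8: m=49, d=1, a=98
d=1 and a=2a₀=98 at k=8, so the next step gives (m, d) = (49, 17) again — its k=1 value — and the period has length 8.

[49; 5, 1, 3, 2, 3, 1, 5, 98]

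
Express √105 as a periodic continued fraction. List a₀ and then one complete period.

[10; 4, 20]

a₀ = ⌊√105⌋ = 10.
With m₀=0, d₀=1 and mₖ₊₁ = dₖaₖ − mₖ, dₖ₊₁ = (n − mₖ₊₁²)/dₖ, aₖ₊₁ = ⌊(a₀+mₖ₊₁)/dₖ₊₁⌋:
  k=1: m=10, d=5, a=4
  k=2: m=10, d=1, a=20
d=1 and a=2a₀=20 at k=2, so the next step gives (m, d) = (10, 5) again — its k=1 value — and the period has length 2.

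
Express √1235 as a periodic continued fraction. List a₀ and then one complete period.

[35; 7, 70]

a₀ = ⌊√1235⌋ = 35.
With m₀=0, d₀=1 and mₖ₊₁ = dₖaₖ − mₖ, dₖ₊₁ = (n − mₖ₊₁²)/dₖ, aₖ₊₁ = ⌊(a₀+mₖ₊₁)/dₖ₊₁⌋:
  k=1: m=35, d=10, a=7
  k=2: m=35, d=1, a=70
d=1 and a=2a₀=70 at k=2, so the next step gives (m, d) = (35, 10) again — its k=1 value — and the period has length 2.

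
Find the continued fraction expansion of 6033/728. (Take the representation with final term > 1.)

[8; 3, 2, 14, 2, 3]

6033 = 8*728 + 209
728 = 3*209 + 101
209 = 2*101 + 7
101 = 14*7 + 3
7 = 2*3 + 1
3 = 3*1 + 0  (stop)
So 6033/728 = [8; 3, 2, 14, 2, 3].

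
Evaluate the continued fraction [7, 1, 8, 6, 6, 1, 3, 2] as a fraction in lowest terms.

27113/3436

Fold from the inside: start with 2/1.
  3 + 1/2 = 7/2
  1 + 2/7 = 9/7
  6 + 7/9 = 61/9
  6 + 9/61 = 375/61
  8 + 61/375 = 3061/375
  1 + 375/3061 = 3436/3061
  7 + 3061/3436 = 27113/3436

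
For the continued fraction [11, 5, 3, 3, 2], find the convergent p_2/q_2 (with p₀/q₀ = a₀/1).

179/16

Using pₖ = aₖpₖ₋₁ + pₖ₋₂, qₖ = aₖqₖ₋₁ + qₖ₋₂ (with p₋₁=1, p₋₂=0, q₋₁=0, q₋₂=1):
  k=0: a=11, p=11, q=1
  k=1: a=5, p=56, q=5
  k=2: a=3, p=179, q=16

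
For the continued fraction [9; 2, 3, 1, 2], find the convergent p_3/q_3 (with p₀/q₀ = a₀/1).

Using pₖ = aₖpₖ₋₁ + pₖ₋₂, qₖ = aₖqₖ₋₁ + qₖ₋₂ (with p₋₁=1, p₋₂=0, q₋₁=0, q₋₂=1):
  k=0: a=9, p=9, q=1
  k=1: a=2, p=19, q=2
  k=2: a=3, p=66, q=7
  k=3: a=1, p=85, q=9

85/9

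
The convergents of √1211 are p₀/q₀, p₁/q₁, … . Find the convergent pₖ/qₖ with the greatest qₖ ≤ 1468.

48406/1391

√1211 = [34; 1, 3, 1, 68, …] (period length 4).
Convergents:
  p_0/q_0 = 34/1
  p_1/q_1 = 35/1
  p_2/q_2 = 139/4
  p_3/q_3 = 174/5
  p_4/q_4 = 11971/344
  p_5/q_5 = 12145/349
  p_6/q_6 = 48406/1391
  p_7/q_7 = 60551/1740
q_6 = 1391 ≤ 1468 < 1740 = q_7, so the answer is 48406/1391.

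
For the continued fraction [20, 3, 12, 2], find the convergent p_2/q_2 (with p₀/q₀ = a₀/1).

752/37

Using pₖ = aₖpₖ₋₁ + pₖ₋₂, qₖ = aₖqₖ₋₁ + qₖ₋₂ (with p₋₁=1, p₋₂=0, q₋₁=0, q₋₂=1):
  k=0: a=20, p=20, q=1
  k=1: a=3, p=61, q=3
  k=2: a=12, p=752, q=37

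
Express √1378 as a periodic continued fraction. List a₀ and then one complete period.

[37; 8, 4, 4, 8, 74]

a₀ = ⌊√1378⌋ = 37.
With m₀=0, d₀=1 and mₖ₊₁ = dₖaₖ − mₖ, dₖ₊₁ = (n − mₖ₊₁²)/dₖ, aₖ₊₁ = ⌊(a₀+mₖ₊₁)/dₖ₊₁⌋:
  k=1: m=37, d=9, a=8
  k=2: m=35, d=17, a=4
  k=3: m=33, d=17, a=4
  k=4: m=35, d=9, a=8
  k=5: m=37, d=1, a=74
d=1 and a=2a₀=74 at k=5, so the next step gives (m, d) = (37, 9) again — its k=1 value — and the period has length 5.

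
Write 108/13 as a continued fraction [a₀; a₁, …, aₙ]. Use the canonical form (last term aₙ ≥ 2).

[8; 3, 4]

108 = 8·13 + 4
13 = 3·4 + 1
4 = 4·1 + 0  (stop)
So 108/13 = [8; 3, 4].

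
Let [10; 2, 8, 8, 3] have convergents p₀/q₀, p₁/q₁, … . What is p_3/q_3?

1445/138

Using pₖ = aₖpₖ₋₁ + pₖ₋₂, qₖ = aₖqₖ₋₁ + qₖ₋₂ (with p₋₁=1, p₋₂=0, q₋₁=0, q₋₂=1):
  k=0: a=10, p=10, q=1
  k=1: a=2, p=21, q=2
  k=2: a=8, p=178, q=17
  k=3: a=8, p=1445, q=138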